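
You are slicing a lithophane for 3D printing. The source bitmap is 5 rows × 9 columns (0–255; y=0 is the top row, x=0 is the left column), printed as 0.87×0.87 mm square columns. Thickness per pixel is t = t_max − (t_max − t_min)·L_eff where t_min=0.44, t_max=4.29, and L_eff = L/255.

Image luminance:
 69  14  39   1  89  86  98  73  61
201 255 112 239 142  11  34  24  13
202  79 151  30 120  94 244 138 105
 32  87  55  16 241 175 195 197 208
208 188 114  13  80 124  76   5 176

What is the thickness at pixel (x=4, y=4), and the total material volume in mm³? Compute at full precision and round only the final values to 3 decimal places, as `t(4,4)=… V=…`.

span = t_max - t_min = 4.29 - 0.44 = 3.850
L(4,4) = 80, L_eff = 80/255 = 0.313725
t(4,4) = 4.29 - 3.850·0.313725 = 3.082
Σt over all 5·9 pixels = 202059/1700 ≈ 118.8582353
V = pitch²·Σt = 0.87²·202059/1700 = 89.964

t(4,4)=3.082 V=89.964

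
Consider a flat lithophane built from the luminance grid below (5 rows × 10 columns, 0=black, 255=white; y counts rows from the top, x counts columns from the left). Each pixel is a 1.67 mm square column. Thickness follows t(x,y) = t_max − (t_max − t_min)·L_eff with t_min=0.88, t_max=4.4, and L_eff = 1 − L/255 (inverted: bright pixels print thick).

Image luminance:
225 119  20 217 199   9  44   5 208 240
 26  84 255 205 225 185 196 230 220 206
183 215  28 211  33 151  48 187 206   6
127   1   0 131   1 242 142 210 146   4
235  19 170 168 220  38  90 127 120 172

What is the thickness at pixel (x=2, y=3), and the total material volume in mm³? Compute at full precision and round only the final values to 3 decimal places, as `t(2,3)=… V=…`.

t(2,3)=0.880 V=382.533

span = t_max - t_min = 4.4 - 0.88 = 3.520
L(2,3) = 0, L_eff = 1 - 0/255 = 1.000000 (inverted)
t(2,3) = 4.4 - 3.520·1.000000 = 0.880
Σt over all 5·10 pixels = 51436/375 ≈ 137.1626667
V = pitch²·Σt = 1.67²·51436/375 = 382.533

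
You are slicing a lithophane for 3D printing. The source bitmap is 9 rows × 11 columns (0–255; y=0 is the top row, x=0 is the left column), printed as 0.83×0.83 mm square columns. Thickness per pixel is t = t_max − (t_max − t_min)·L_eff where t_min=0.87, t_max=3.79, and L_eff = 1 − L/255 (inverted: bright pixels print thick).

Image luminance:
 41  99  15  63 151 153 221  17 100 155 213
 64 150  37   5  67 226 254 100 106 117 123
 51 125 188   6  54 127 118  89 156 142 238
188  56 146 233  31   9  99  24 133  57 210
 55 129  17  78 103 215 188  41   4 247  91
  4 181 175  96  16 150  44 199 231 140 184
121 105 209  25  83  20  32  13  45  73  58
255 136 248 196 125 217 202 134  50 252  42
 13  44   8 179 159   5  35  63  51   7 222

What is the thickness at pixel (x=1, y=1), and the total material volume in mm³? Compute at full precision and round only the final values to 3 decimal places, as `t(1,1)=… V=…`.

t(1,1)=2.588 V=145.888

span = t_max - t_min = 3.79 - 0.87 = 2.920
L(1,1) = 150, L_eff = 1 - 150/255 = 0.411765 (inverted)
t(1,1) = 3.79 - 2.920·0.411765 = 2.588
Σt over all 9·11 pixels = 5400139/25500 ≈ 211.7701569
V = pitch²·Σt = 0.83²·5400139/25500 = 145.888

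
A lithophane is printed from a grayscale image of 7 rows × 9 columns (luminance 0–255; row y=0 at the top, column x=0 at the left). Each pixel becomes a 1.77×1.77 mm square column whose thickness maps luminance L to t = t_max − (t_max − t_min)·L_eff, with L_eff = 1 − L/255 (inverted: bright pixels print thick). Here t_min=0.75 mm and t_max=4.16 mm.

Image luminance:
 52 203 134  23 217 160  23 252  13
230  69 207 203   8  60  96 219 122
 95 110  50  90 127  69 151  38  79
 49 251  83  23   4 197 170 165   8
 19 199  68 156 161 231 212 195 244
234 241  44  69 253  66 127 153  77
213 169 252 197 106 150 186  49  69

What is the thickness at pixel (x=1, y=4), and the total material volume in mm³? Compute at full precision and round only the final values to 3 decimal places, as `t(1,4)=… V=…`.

span = t_max - t_min = 4.16 - 0.75 = 3.410
L(1,4) = 199, L_eff = 1 - 199/255 = 0.219608 (inverted)
t(1,4) = 4.16 - 3.410·0.219608 = 3.411
Σt over all 7·9 pixels = 266511/1700 ≈ 156.7711765
V = pitch²·Σt = 1.77²·266511/1700 = 491.148

t(1,4)=3.411 V=491.148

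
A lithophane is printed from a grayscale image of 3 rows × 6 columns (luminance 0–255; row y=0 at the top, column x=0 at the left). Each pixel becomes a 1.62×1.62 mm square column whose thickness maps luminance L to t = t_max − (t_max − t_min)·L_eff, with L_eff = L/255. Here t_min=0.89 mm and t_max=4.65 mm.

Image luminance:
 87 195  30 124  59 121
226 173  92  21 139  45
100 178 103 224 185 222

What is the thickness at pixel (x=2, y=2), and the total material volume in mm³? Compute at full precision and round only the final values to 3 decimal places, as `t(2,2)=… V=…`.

span = t_max - t_min = 4.65 - 0.89 = 3.760
L(2,2) = 103, L_eff = 103/255 = 0.403922
t(2,2) = 4.65 - 3.760·0.403922 = 3.131
Σt over all 3·6 pixels = 630263/12750 ≈ 49.4323922
V = pitch²·Σt = 1.62²·630263/12750 = 129.730

t(2,2)=3.131 V=129.730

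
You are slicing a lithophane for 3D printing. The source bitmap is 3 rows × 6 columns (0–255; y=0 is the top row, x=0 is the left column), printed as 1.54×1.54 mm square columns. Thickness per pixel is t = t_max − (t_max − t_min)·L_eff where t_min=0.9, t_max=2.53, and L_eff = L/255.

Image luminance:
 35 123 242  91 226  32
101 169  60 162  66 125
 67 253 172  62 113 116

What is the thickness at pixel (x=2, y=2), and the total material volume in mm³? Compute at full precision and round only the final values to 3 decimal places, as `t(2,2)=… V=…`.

span = t_max - t_min = 2.53 - 0.9 = 1.630
L(2,2) = 172, L_eff = 172/255 = 0.674510
t(2,2) = 2.53 - 1.630·0.674510 = 1.431
Σt over all 3·6 pixels = 32009/1020 ≈ 31.3813725
V = pitch²·Σt = 1.54²·32009/1020 = 74.424

t(2,2)=1.431 V=74.424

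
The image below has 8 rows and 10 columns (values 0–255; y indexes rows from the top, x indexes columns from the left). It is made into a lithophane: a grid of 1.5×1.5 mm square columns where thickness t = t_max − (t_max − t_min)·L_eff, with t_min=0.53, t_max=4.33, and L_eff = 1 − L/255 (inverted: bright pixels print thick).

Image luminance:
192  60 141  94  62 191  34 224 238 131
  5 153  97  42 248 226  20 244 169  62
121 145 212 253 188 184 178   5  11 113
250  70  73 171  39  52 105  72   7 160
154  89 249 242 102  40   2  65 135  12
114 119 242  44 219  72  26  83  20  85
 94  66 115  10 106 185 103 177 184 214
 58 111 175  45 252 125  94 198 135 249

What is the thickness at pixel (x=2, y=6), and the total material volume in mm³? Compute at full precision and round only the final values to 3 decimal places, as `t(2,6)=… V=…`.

t(2,6)=2.244 V=425.732

span = t_max - t_min = 4.33 - 0.53 = 3.800
L(2,6) = 115, L_eff = 1 - 115/255 = 0.549020 (inverted)
t(2,6) = 4.33 - 3.800·0.549020 = 2.244
Σt over all 8·10 pixels = 80416/425 ≈ 189.2141176
V = pitch²·Σt = 1.5²·80416/425 = 425.732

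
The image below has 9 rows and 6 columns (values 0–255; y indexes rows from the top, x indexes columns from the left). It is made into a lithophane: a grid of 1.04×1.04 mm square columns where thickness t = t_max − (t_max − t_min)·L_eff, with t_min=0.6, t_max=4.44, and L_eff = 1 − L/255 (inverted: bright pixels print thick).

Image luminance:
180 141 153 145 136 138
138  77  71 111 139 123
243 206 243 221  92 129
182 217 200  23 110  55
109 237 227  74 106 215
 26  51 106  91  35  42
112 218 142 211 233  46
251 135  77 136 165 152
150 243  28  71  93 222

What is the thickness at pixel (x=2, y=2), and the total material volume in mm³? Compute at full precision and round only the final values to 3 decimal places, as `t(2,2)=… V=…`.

span = t_max - t_min = 4.44 - 0.6 = 3.840
L(2,2) = 243, L_eff = 1 - 243/255 = 0.047059 (inverted)
t(2,2) = 4.44 - 3.840·0.047059 = 4.259
Σt over all 9·6 pixels = 308114/2125 ≈ 144.9948235
V = pitch²·Σt = 1.04²·308114/2125 = 156.826

t(2,2)=4.259 V=156.826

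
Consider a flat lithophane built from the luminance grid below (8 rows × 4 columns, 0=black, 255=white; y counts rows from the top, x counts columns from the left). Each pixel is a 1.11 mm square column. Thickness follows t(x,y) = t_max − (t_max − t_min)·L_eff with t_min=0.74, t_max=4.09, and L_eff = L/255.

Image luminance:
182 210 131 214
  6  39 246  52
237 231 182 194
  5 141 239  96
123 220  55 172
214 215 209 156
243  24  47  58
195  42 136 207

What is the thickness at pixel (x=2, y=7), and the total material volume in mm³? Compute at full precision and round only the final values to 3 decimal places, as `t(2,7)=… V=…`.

span = t_max - t_min = 4.09 - 0.74 = 3.350
L(2,7) = 136, L_eff = 136/255 = 0.533333
t(2,7) = 4.09 - 3.350·0.533333 = 2.303
Σt over all 8·4 pixels = 351181/5100 ≈ 68.8590196
V = pitch²·Σt = 1.11²·351181/5100 = 84.841

t(2,7)=2.303 V=84.841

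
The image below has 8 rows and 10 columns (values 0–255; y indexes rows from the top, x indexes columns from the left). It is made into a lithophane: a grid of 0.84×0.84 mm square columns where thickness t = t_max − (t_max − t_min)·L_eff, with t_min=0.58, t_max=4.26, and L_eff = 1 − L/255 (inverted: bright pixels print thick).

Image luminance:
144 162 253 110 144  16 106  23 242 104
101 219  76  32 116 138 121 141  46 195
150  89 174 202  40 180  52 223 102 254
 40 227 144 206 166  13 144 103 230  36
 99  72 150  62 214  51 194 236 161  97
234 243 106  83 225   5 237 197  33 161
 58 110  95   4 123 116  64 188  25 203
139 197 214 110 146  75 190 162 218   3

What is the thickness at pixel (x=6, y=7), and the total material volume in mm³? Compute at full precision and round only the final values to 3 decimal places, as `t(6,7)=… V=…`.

span = t_max - t_min = 4.26 - 0.58 = 3.680
L(6,7) = 190, L_eff = 1 - 190/255 = 0.254902 (inverted)
t(6,7) = 4.26 - 3.680·0.254902 = 3.322
Σt over all 8·10 pixels = 1267688/6375 ≈ 198.8530196
V = pitch²·Σt = 0.84²·1267688/6375 = 140.311

t(6,7)=3.322 V=140.311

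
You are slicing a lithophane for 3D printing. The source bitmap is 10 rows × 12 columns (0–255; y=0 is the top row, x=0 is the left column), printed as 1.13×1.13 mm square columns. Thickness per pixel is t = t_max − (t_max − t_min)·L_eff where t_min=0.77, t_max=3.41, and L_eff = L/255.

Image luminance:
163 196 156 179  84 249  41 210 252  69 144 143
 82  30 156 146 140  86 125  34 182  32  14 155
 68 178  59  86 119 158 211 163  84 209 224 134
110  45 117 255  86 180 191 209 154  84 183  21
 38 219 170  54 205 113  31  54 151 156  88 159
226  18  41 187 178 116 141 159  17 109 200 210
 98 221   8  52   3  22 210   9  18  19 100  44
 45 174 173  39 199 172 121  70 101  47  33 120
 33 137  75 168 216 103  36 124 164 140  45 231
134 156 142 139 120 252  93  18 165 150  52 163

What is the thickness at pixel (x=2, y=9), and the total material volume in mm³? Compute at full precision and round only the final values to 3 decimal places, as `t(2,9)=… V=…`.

t(2,9)=1.940 V=329.632

span = t_max - t_min = 3.41 - 0.77 = 2.640
L(2,9) = 142, L_eff = 142/255 = 0.556863
t(2,9) = 3.41 - 2.640·0.556863 = 1.940
Σt over all 10·12 pixels = 109714/425 ≈ 258.1505882
V = pitch²·Σt = 1.13²·109714/425 = 329.632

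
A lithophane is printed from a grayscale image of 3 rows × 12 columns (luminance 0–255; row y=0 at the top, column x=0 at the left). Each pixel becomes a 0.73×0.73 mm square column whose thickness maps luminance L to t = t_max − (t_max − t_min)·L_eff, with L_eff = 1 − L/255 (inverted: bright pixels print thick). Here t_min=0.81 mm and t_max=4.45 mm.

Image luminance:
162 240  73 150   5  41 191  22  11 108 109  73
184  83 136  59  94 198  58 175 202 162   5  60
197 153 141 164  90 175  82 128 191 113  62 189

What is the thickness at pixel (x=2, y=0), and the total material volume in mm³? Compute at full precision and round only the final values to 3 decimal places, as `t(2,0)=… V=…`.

span = t_max - t_min = 4.45 - 0.81 = 3.640
L(2,0) = 73, L_eff = 1 - 73/255 = 0.713725 (inverted)
t(2,0) = 4.45 - 3.640·0.713725 = 1.852
Σt over all 3·12 pixels = 575921/6375 ≈ 90.3405490
V = pitch²·Σt = 0.73²·575921/6375 = 48.142

t(2,0)=1.852 V=48.142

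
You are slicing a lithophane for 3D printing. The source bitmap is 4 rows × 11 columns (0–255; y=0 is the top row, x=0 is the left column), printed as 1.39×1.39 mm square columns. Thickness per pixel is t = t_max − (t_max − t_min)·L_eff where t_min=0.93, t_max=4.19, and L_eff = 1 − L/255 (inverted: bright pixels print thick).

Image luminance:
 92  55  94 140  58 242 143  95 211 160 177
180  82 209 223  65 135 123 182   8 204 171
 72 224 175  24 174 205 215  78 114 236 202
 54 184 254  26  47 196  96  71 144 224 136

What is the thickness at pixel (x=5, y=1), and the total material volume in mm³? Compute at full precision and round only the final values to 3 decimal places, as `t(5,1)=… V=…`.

span = t_max - t_min = 4.19 - 0.93 = 3.260
L(5,1) = 135, L_eff = 1 - 135/255 = 0.470588 (inverted)
t(5,1) = 4.19 - 3.260·0.470588 = 2.656
Σt over all 4·11 pixels = 153233/1275 ≈ 120.1827451
V = pitch²·Σt = 1.39²·153233/1275 = 232.205

t(5,1)=2.656 V=232.205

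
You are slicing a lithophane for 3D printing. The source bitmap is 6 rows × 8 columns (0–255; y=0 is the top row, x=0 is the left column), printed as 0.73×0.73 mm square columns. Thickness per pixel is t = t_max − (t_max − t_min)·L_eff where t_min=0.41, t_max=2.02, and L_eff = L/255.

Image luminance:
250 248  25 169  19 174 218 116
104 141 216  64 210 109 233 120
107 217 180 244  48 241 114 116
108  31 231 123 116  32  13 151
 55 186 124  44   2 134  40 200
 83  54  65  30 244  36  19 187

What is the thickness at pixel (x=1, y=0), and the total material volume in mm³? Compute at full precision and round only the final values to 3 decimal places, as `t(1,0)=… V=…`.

t(1,0)=0.454 V=31.513

span = t_max - t_min = 2.02 - 0.41 = 1.610
L(1,0) = 248, L_eff = 248/255 = 0.972549
t(1,0) = 2.02 - 1.610·0.972549 = 0.454
Σt over all 6·8 pixels = 502643/8500 ≈ 59.1344706
V = pitch²·Σt = 0.73²·502643/8500 = 31.513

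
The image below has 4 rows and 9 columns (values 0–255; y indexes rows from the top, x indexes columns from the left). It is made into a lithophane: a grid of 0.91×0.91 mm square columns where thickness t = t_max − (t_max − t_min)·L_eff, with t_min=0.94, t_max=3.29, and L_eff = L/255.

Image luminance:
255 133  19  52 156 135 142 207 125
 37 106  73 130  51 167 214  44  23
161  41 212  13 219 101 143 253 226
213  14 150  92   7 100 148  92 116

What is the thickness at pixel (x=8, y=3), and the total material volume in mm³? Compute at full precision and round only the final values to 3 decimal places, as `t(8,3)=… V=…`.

span = t_max - t_min = 3.29 - 0.94 = 2.350
L(8,3) = 116, L_eff = 116/255 = 0.454902
t(8,3) = 3.29 - 2.350·0.454902 = 2.221
Σt over all 4·9 pixels = 199327/2550 ≈ 78.1674510
V = pitch²·Σt = 0.91²·199327/2550 = 64.730

t(8,3)=2.221 V=64.730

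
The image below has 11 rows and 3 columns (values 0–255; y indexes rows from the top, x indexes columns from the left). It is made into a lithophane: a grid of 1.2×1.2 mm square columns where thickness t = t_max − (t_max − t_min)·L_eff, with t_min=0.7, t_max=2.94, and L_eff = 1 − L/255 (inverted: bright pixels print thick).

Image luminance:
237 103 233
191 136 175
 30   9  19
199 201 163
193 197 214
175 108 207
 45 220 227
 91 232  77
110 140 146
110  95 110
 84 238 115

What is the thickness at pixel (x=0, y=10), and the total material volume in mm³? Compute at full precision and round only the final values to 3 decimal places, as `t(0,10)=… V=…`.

t(0,10)=1.438 V=94.361

span = t_max - t_min = 2.94 - 0.7 = 2.240
L(0,10) = 84, L_eff = 1 - 84/255 = 0.670588 (inverted)
t(0,10) = 2.94 - 2.240·0.670588 = 1.438
Σt over all 11·3 pixels = 55699/850 ≈ 65.5282353
V = pitch²·Σt = 1.2²·55699/850 = 94.361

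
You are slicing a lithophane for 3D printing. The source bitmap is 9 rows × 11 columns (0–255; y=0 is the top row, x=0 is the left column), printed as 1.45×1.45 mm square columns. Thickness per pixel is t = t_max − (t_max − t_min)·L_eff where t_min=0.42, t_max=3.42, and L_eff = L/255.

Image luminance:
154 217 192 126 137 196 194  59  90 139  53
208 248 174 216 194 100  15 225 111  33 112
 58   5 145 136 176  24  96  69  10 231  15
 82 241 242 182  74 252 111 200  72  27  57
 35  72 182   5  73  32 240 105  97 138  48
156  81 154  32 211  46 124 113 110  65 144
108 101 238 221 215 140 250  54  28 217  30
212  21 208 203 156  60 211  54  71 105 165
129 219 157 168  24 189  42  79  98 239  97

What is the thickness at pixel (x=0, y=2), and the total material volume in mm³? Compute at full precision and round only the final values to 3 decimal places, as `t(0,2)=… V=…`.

span = t_max - t_min = 3.42 - 0.42 = 3.000
L(0,2) = 58, L_eff = 58/255 = 0.227451
t(0,2) = 3.42 - 3.000·0.227451 = 2.738
Σt over all 9·11 pixels = 163093/850 ≈ 191.8741176
V = pitch²·Σt = 1.45²·163093/850 = 403.415

t(0,2)=2.738 V=403.415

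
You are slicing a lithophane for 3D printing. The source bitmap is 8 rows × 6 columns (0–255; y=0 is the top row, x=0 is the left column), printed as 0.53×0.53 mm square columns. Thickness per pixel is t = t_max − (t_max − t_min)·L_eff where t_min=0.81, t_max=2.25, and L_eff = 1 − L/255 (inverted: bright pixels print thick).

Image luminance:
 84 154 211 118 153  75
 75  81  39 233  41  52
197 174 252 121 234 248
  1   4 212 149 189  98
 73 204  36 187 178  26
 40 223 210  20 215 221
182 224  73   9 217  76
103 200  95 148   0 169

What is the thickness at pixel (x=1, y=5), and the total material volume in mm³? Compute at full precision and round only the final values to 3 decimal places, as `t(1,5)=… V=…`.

t(1,5)=2.069 V=20.953

span = t_max - t_min = 2.25 - 0.81 = 1.440
L(1,5) = 223, L_eff = 1 - 223/255 = 0.125490 (inverted)
t(1,5) = 2.25 - 1.440·0.125490 = 2.069
Σt over all 8·6 pixels = 74.592
V = pitch²·Σt = 0.53²·74.592 = 20.953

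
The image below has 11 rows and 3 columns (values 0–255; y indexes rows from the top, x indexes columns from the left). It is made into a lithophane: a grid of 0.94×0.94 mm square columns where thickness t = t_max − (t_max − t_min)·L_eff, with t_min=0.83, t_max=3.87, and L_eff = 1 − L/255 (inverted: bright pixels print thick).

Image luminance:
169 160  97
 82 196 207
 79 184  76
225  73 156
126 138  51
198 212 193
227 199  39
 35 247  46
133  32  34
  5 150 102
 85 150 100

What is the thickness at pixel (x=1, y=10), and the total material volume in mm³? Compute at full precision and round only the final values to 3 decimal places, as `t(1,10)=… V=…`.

span = t_max - t_min = 3.87 - 0.83 = 3.040
L(1,10) = 150, L_eff = 1 - 150/255 = 0.411765 (inverted)
t(1,10) = 3.87 - 3.040·0.411765 = 2.618
Σt over all 11·3 pixels = 659023/8500 ≈ 77.5321176
V = pitch²·Σt = 0.94²·659023/8500 = 68.507

t(1,10)=2.618 V=68.507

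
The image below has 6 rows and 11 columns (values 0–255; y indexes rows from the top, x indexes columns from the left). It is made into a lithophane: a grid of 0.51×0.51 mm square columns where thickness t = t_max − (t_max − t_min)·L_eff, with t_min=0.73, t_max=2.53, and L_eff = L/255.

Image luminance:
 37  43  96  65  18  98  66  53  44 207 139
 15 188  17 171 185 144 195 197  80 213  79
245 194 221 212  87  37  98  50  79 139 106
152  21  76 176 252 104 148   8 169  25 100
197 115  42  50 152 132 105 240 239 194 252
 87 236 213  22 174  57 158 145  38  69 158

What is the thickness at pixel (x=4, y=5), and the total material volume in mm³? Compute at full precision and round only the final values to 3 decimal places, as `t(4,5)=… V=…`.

span = t_max - t_min = 2.53 - 0.73 = 1.800
L(4,5) = 174, L_eff = 174/255 = 0.682353
t(4,5) = 2.53 - 1.800·0.682353 = 1.302
Σt over all 6·11 pixels = 93189/850 ≈ 109.6341176
V = pitch²·Σt = 0.51²·93189/850 = 28.516

t(4,5)=1.302 V=28.516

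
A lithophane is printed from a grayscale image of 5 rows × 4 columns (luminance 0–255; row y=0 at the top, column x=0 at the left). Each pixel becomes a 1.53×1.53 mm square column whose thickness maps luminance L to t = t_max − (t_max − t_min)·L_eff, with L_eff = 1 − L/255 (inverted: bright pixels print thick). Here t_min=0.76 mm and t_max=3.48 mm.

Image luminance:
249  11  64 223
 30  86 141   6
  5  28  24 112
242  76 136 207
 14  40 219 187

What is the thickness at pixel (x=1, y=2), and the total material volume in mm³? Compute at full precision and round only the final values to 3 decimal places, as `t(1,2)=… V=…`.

span = t_max - t_min = 3.48 - 0.76 = 2.720
L(1,2) = 28, L_eff = 1 - 28/255 = 0.890196 (inverted)
t(1,2) = 3.48 - 2.720·0.890196 = 1.059
Σt over all 5·4 pixels = 37.6
V = pitch²·Σt = 1.53²·37.6 = 88.018

t(1,2)=1.059 V=88.018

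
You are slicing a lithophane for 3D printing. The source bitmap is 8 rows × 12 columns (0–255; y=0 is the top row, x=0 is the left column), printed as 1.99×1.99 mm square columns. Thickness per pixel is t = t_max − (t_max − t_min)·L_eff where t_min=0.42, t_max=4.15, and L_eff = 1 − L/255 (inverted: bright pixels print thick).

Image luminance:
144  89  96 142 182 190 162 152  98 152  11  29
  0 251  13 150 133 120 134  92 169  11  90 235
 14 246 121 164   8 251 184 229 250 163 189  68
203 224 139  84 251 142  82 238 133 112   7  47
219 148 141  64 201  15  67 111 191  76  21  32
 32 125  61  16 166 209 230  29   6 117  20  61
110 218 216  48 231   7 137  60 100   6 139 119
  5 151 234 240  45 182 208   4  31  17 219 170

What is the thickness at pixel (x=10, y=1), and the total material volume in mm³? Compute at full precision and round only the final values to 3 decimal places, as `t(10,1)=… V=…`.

span = t_max - t_min = 4.15 - 0.42 = 3.730
L(10,1) = 90, L_eff = 1 - 90/255 = 0.647059 (inverted)
t(10,1) = 4.15 - 3.730·0.647059 = 1.736
Σt over all 8·12 pixels = 1791079/8500 ≈ 210.7151765
V = pitch²·Σt = 1.99²·1791079/8500 = 834.453

t(10,1)=1.736 V=834.453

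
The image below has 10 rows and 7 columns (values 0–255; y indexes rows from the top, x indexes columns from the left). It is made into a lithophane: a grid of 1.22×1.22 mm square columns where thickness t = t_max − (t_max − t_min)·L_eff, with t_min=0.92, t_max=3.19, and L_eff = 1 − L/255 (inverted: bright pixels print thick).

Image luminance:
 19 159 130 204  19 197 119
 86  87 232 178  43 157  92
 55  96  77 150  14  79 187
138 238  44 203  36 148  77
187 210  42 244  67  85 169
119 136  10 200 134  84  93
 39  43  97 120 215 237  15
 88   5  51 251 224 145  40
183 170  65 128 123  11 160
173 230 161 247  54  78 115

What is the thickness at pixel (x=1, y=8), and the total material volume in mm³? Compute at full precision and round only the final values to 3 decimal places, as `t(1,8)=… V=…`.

span = t_max - t_min = 3.19 - 0.92 = 2.270
L(1,8) = 170, L_eff = 1 - 170/255 = 0.333333 (inverted)
t(1,8) = 3.19 - 2.270·0.333333 = 2.433
Σt over all 10·7 pixels = 893606/6375 ≈ 140.1734902
V = pitch²·Σt = 1.22²·893606/6375 = 208.634

t(1,8)=2.433 V=208.634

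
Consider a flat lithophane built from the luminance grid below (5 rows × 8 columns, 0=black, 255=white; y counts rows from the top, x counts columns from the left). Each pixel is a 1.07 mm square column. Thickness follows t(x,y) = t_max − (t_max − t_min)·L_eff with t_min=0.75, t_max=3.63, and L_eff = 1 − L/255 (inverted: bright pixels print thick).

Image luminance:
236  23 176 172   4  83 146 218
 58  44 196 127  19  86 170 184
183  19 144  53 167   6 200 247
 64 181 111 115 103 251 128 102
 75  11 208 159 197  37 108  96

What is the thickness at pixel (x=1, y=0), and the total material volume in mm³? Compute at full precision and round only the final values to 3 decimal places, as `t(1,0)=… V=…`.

t(1,0)=1.010 V=97.798

span = t_max - t_min = 3.63 - 0.75 = 2.880
L(1,0) = 23, L_eff = 1 - 23/255 = 0.909804 (inverted)
t(1,0) = 3.63 - 2.880·0.909804 = 1.010
Σt over all 5·8 pixels = 181518/2125 ≈ 85.4202353
V = pitch²·Σt = 1.07²·181518/2125 = 97.798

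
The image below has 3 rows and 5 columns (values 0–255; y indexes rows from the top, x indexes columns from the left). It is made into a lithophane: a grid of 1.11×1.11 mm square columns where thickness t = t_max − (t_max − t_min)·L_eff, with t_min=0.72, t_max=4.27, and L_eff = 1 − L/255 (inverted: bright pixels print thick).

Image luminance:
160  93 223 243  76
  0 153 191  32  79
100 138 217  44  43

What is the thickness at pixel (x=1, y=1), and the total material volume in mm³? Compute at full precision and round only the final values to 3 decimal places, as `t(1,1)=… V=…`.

t(1,1)=2.850 V=44.044

span = t_max - t_min = 4.27 - 0.72 = 3.550
L(1,1) = 153, L_eff = 1 - 153/255 = 0.400000 (inverted)
t(1,1) = 4.27 - 3.550·0.400000 = 2.850
Σt over all 3·5 pixels = 45578/1275 ≈ 35.7474510
V = pitch²·Σt = 1.11²·45578/1275 = 44.044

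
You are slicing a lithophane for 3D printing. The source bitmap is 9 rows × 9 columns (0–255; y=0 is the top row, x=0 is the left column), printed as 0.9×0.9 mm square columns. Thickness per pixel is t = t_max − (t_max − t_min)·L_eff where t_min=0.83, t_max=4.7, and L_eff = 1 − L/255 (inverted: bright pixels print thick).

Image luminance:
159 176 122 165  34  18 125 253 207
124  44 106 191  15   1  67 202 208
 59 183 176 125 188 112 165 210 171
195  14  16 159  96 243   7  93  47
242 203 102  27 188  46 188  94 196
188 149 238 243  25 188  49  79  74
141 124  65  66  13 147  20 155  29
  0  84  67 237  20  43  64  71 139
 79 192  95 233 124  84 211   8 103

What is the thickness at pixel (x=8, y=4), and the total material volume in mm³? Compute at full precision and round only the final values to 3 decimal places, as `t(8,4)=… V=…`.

span = t_max - t_min = 4.7 - 0.83 = 3.870
L(8,4) = 196, L_eff = 1 - 196/255 = 0.231373 (inverted)
t(8,4) = 4.7 - 3.870·0.231373 = 3.805
Σt over all 9·9 pixels = 452754/2125 ≈ 213.0607059
V = pitch²·Σt = 0.9²·452754/2125 = 172.579

t(8,4)=3.805 V=172.579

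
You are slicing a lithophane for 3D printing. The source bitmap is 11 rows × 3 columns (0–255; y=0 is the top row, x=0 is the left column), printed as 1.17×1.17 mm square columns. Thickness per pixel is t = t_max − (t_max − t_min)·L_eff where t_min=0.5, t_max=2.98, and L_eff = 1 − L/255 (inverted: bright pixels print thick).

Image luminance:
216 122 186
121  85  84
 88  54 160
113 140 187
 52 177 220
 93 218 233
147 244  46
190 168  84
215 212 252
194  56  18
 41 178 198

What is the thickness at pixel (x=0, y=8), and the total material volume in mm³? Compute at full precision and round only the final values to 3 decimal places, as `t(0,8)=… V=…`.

t(0,8)=2.591 V=86.384

span = t_max - t_min = 2.98 - 0.5 = 2.480
L(0,8) = 215, L_eff = 1 - 215/255 = 0.156863 (inverted)
t(0,8) = 2.98 - 2.480·0.156863 = 2.591
Σt over all 11·3 pixels = 804583/12750 ≈ 63.1045490
V = pitch²·Σt = 1.17²·804583/12750 = 86.384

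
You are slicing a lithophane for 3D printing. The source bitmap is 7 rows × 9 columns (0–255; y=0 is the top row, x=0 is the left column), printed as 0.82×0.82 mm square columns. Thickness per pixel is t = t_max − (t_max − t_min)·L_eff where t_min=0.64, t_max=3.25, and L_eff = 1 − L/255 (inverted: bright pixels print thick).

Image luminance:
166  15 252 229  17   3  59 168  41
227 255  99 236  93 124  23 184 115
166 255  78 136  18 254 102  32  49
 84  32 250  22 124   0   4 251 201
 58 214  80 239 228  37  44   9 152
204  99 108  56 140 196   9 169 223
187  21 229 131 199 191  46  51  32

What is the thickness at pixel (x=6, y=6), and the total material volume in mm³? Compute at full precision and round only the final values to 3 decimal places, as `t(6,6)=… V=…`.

span = t_max - t_min = 3.25 - 0.64 = 2.610
L(6,6) = 46, L_eff = 1 - 46/255 = 0.819608 (inverted)
t(6,6) = 3.25 - 2.610·0.819608 = 1.111
Σt over all 7·9 pixels = 253503/2125 ≈ 119.2955294
V = pitch²·Σt = 0.82²·253503/2125 = 80.214

t(6,6)=1.111 V=80.214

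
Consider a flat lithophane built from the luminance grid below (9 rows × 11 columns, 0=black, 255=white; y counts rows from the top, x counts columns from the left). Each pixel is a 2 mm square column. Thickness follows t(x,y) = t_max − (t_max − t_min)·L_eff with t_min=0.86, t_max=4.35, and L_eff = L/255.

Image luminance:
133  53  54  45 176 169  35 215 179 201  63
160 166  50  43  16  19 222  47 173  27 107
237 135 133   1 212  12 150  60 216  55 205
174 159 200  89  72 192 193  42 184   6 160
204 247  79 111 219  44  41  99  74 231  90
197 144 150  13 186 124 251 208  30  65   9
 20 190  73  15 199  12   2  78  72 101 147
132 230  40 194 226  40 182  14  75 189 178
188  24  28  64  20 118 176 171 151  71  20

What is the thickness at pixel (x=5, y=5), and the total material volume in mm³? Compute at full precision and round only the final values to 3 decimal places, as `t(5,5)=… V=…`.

span = t_max - t_min = 4.35 - 0.86 = 3.490
L(5,5) = 124, L_eff = 124/255 = 0.486275
t(5,5) = 4.35 - 3.490·0.486275 = 2.653
Σt over all 9·11 pixels = 2323157/8500 ≈ 273.3125882
V = pitch²·Σt = 2²·2323157/8500 = 1093.250

t(5,5)=2.653 V=1093.250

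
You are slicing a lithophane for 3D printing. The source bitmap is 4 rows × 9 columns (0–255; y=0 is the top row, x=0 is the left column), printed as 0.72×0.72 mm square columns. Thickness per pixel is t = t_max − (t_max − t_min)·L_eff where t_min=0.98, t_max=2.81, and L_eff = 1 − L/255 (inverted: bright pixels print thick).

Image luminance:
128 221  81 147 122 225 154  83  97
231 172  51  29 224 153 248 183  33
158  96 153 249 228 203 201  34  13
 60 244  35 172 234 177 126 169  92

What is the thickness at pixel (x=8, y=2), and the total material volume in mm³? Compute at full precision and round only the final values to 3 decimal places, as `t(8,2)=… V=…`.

t(8,2)=1.073 V=37.731

span = t_max - t_min = 2.81 - 0.98 = 1.830
L(8,2) = 13, L_eff = 1 - 13/255 = 0.949020 (inverted)
t(8,2) = 2.81 - 1.830·0.949020 = 1.073
Σt over all 4·9 pixels = 309333/4250 ≈ 72.7842353
V = pitch²·Σt = 0.72²·309333/4250 = 37.731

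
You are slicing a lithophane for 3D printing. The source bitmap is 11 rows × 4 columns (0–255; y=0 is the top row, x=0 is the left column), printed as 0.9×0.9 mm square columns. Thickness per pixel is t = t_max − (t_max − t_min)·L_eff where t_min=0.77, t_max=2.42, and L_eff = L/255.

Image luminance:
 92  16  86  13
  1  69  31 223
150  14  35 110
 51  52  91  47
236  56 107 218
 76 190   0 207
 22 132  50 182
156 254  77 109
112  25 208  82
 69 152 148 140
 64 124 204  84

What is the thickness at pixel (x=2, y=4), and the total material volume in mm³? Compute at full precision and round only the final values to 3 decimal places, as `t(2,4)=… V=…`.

span = t_max - t_min = 2.42 - 0.77 = 1.650
L(2,4) = 107, L_eff = 107/255 = 0.419608
t(2,4) = 2.42 - 1.650·0.419608 = 1.728
Σt over all 11·4 pixels = 130801/1700 ≈ 76.9417647
V = pitch²·Σt = 0.9²·130801/1700 = 62.323

t(2,4)=1.728 V=62.323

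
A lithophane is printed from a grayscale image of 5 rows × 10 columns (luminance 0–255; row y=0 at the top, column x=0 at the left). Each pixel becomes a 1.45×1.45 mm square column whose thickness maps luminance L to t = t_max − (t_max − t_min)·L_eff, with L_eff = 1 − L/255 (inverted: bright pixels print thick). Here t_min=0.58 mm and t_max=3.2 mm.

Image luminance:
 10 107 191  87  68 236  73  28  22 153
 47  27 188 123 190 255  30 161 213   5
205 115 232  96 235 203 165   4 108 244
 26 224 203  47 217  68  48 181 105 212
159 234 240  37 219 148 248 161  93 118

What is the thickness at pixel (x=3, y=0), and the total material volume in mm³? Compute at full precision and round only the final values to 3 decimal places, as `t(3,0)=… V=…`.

t(3,0)=1.474 V=208.062

span = t_max - t_min = 3.2 - 0.58 = 2.620
L(3,0) = 87, L_eff = 1 - 87/255 = 0.658824 (inverted)
t(3,0) = 3.2 - 2.620·0.658824 = 1.474
Σt over all 5·10 pixels = 1261729/12750 ≈ 98.9591373
V = pitch²·Σt = 1.45²·1261729/12750 = 208.062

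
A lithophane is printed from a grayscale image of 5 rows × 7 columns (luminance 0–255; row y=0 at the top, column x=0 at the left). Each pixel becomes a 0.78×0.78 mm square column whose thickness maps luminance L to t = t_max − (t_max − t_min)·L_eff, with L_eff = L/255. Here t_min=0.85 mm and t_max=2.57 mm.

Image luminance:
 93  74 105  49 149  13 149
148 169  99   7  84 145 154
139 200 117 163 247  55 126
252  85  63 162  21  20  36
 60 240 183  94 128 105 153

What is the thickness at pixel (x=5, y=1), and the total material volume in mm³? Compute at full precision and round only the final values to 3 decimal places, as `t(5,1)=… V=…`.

t(5,1)=1.592 V=37.954

span = t_max - t_min = 2.57 - 0.85 = 1.720
L(5,1) = 145, L_eff = 145/255 = 0.568627
t(5,1) = 2.57 - 1.720·0.568627 = 1.592
Σt over all 5·7 pixels = 1590761/25500 ≈ 62.3827843
V = pitch²·Σt = 0.78²·1590761/25500 = 37.954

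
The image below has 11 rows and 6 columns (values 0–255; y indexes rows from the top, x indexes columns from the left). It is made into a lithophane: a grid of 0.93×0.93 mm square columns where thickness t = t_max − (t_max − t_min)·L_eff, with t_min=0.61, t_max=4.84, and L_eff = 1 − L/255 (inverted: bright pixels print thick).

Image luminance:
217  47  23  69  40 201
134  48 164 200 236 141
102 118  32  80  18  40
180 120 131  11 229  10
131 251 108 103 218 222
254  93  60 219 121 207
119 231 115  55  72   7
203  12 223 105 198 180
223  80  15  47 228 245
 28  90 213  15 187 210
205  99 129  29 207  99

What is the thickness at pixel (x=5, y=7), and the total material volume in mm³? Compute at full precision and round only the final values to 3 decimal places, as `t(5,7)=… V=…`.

t(5,7)=3.596 V=156.011

span = t_max - t_min = 4.84 - 0.61 = 4.230
L(5,7) = 180, L_eff = 1 - 180/255 = 0.294118 (inverted)
t(5,7) = 4.84 - 4.230·0.294118 = 3.596
Σt over all 11·6 pixels = 1533237/8500 ≈ 180.3808235
V = pitch²·Σt = 0.93²·1533237/8500 = 156.011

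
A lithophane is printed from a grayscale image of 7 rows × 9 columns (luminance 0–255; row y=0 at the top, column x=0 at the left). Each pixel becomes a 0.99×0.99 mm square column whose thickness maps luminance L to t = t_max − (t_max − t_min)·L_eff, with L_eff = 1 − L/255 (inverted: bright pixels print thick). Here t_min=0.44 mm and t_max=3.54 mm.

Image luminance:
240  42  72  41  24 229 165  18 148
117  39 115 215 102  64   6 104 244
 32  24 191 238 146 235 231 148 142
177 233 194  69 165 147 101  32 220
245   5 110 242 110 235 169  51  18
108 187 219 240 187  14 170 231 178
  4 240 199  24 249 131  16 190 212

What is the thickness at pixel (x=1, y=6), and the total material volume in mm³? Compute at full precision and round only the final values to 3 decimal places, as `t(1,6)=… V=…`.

span = t_max - t_min = 3.54 - 0.44 = 3.100
L(1,6) = 240, L_eff = 1 - 240/255 = 0.058824 (inverted)
t(1,6) = 3.54 - 3.100·0.058824 = 3.358
Σt over all 7·9 pixels = 2268/17 ≈ 133.4117647
V = pitch²·Σt = 0.99²·2268/17 = 130.757

t(1,6)=3.358 V=130.757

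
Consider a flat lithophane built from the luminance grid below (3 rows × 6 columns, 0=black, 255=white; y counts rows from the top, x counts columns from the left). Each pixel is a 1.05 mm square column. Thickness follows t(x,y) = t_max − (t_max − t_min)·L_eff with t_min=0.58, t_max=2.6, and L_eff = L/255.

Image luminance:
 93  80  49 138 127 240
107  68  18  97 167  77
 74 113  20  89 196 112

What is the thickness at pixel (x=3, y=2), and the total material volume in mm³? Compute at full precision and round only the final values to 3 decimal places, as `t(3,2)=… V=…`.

t(3,2)=1.895 V=35.309

span = t_max - t_min = 2.6 - 0.58 = 2.020
L(3,2) = 89, L_eff = 89/255 = 0.349020
t(3,2) = 2.6 - 2.020·0.349020 = 1.895
Σt over all 3·6 pixels = 81667/2550 ≈ 32.0262745
V = pitch²·Σt = 1.05²·81667/2550 = 35.309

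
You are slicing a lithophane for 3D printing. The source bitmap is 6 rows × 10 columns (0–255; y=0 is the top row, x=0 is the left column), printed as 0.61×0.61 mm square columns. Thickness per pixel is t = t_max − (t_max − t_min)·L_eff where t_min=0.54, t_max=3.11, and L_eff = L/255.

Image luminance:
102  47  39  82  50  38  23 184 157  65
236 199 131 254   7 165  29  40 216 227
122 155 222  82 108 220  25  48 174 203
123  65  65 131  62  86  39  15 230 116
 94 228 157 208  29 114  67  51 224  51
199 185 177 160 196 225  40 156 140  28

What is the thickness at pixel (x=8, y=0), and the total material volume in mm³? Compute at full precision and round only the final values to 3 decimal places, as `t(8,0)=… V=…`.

span = t_max - t_min = 3.11 - 0.54 = 2.570
L(8,0) = 157, L_eff = 157/255 = 0.615686
t(8,0) = 3.11 - 2.570·0.615686 = 1.528
Σt over all 6·10 pixels = 959791/8500 ≈ 112.9165882
V = pitch²·Σt = 0.61²·959791/8500 = 42.016

t(8,0)=1.528 V=42.016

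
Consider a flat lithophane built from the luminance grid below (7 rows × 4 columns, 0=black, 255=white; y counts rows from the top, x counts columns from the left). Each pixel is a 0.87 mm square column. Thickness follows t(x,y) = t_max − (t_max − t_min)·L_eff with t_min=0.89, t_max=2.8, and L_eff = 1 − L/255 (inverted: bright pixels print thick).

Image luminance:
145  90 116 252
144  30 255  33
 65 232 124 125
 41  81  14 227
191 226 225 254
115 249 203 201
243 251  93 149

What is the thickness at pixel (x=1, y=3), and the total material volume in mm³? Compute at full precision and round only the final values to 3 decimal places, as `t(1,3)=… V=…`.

t(1,3)=1.497 V=43.660

span = t_max - t_min = 2.8 - 0.89 = 1.910
L(1,3) = 81, L_eff = 1 - 81/255 = 0.682353 (inverted)
t(1,3) = 2.8 - 1.910·0.682353 = 1.497
Σt over all 7·4 pixels = 245149/4250 ≈ 57.6821176
V = pitch²·Σt = 0.87²·245149/4250 = 43.660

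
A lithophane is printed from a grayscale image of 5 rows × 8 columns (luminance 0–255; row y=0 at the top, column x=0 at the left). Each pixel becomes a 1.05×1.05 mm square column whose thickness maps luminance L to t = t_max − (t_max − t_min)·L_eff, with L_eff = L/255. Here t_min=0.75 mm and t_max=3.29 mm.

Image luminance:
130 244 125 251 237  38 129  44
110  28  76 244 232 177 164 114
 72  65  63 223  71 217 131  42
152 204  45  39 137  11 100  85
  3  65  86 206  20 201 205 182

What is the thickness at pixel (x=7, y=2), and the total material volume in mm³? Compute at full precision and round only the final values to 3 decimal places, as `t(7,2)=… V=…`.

span = t_max - t_min = 3.29 - 0.75 = 2.540
L(7,2) = 42, L_eff = 42/255 = 0.164706
t(7,2) = 3.29 - 2.540·0.164706 = 2.872
Σt over all 5·8 pixels = 174494/2125 ≈ 82.1148235
V = pitch²·Σt = 1.05²·174494/2125 = 90.532

t(7,2)=2.872 V=90.532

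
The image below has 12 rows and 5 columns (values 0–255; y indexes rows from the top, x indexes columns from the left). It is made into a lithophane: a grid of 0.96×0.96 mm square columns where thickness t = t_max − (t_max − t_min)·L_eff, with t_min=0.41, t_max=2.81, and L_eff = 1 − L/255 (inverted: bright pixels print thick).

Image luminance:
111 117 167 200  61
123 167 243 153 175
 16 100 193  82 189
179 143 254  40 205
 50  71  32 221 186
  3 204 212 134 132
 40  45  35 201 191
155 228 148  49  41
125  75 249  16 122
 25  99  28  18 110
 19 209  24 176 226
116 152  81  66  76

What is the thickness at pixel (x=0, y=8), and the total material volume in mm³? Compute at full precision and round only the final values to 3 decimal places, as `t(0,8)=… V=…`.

t(0,8)=1.586 V=86.060

span = t_max - t_min = 2.81 - 0.41 = 2.400
L(0,8) = 125, L_eff = 1 - 125/255 = 0.509804 (inverted)
t(0,8) = 2.81 - 2.400·0.509804 = 1.586
Σt over all 12·5 pixels = 39687/425 ≈ 93.3811765
V = pitch²·Σt = 0.96²·39687/425 = 86.060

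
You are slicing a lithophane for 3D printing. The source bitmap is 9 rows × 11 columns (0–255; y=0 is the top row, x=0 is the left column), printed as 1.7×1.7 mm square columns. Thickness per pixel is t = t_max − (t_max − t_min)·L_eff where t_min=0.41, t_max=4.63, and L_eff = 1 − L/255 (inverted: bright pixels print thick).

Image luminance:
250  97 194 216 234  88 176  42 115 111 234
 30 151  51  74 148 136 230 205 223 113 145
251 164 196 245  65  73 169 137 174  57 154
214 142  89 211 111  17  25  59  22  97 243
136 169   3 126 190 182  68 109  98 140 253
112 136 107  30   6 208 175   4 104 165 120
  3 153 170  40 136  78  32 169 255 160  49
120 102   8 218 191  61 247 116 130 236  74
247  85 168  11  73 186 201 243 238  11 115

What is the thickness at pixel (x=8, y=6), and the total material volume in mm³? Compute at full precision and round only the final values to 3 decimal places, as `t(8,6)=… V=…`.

t(8,6)=4.630 V=745.987

span = t_max - t_min = 4.63 - 0.41 = 4.220
L(8,6) = 255, L_eff = 1 - 255/255 = 0.000000 (inverted)
t(8,6) = 4.63 - 4.220·0.000000 = 4.630
Σt over all 9·11 pixels = 1316447/5100 ≈ 258.1268627
V = pitch²·Σt = 1.7²·1316447/5100 = 745.987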